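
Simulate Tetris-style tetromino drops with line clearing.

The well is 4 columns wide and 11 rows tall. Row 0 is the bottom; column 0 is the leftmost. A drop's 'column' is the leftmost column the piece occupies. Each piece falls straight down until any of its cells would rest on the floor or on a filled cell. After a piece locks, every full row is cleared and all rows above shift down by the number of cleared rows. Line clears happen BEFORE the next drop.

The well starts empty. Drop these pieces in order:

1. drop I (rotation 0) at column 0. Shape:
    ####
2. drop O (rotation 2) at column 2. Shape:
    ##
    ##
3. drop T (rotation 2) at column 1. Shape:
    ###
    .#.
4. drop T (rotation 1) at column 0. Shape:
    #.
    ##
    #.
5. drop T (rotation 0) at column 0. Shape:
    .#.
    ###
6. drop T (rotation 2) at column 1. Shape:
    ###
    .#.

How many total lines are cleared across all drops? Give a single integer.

Drop 1: I rot0 at col 0 lands with bottom-row=0; cleared 1 line(s) (total 1); column heights now [0 0 0 0], max=0
Drop 2: O rot2 at col 2 lands with bottom-row=0; cleared 0 line(s) (total 1); column heights now [0 0 2 2], max=2
Drop 3: T rot2 at col 1 lands with bottom-row=2; cleared 0 line(s) (total 1); column heights now [0 4 4 4], max=4
Drop 4: T rot1 at col 0 lands with bottom-row=3; cleared 1 line(s) (total 2); column heights now [5 4 3 2], max=5
Drop 5: T rot0 at col 0 lands with bottom-row=5; cleared 0 line(s) (total 2); column heights now [6 7 6 2], max=7
Drop 6: T rot2 at col 1 lands with bottom-row=6; cleared 0 line(s) (total 2); column heights now [6 8 8 8], max=8

Answer: 2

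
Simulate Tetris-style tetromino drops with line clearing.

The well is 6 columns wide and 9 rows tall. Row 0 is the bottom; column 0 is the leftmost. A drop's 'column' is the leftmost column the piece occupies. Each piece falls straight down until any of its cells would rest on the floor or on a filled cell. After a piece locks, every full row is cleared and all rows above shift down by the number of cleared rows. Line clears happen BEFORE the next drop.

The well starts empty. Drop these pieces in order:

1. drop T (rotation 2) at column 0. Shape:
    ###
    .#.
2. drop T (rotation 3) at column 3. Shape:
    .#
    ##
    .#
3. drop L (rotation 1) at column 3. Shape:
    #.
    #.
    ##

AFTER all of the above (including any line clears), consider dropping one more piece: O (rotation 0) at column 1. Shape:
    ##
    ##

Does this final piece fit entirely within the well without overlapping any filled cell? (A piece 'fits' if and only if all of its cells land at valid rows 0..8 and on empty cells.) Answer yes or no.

Drop 1: T rot2 at col 0 lands with bottom-row=0; cleared 0 line(s) (total 0); column heights now [2 2 2 0 0 0], max=2
Drop 2: T rot3 at col 3 lands with bottom-row=0; cleared 0 line(s) (total 0); column heights now [2 2 2 2 3 0], max=3
Drop 3: L rot1 at col 3 lands with bottom-row=3; cleared 0 line(s) (total 0); column heights now [2 2 2 6 4 0], max=6
Test piece O rot0 at col 1 (width 2): heights before test = [2 2 2 6 4 0]; fits = True

Answer: yes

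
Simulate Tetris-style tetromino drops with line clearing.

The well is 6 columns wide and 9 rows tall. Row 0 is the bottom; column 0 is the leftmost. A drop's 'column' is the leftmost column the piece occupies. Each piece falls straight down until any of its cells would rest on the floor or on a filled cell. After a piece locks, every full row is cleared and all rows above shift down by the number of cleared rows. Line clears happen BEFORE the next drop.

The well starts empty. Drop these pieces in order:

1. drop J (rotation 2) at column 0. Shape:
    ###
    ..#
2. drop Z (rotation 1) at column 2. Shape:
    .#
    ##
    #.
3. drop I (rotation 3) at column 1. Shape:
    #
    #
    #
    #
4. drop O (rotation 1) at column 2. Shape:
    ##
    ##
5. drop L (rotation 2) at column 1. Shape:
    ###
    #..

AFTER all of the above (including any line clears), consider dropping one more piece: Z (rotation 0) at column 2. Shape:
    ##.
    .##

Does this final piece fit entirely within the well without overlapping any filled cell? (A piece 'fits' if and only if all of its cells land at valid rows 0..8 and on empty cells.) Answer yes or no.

Answer: no

Derivation:
Drop 1: J rot2 at col 0 lands with bottom-row=0; cleared 0 line(s) (total 0); column heights now [2 2 2 0 0 0], max=2
Drop 2: Z rot1 at col 2 lands with bottom-row=2; cleared 0 line(s) (total 0); column heights now [2 2 4 5 0 0], max=5
Drop 3: I rot3 at col 1 lands with bottom-row=2; cleared 0 line(s) (total 0); column heights now [2 6 4 5 0 0], max=6
Drop 4: O rot1 at col 2 lands with bottom-row=5; cleared 0 line(s) (total 0); column heights now [2 6 7 7 0 0], max=7
Drop 5: L rot2 at col 1 lands with bottom-row=6; cleared 0 line(s) (total 0); column heights now [2 8 8 8 0 0], max=8
Test piece Z rot0 at col 2 (width 3): heights before test = [2 8 8 8 0 0]; fits = False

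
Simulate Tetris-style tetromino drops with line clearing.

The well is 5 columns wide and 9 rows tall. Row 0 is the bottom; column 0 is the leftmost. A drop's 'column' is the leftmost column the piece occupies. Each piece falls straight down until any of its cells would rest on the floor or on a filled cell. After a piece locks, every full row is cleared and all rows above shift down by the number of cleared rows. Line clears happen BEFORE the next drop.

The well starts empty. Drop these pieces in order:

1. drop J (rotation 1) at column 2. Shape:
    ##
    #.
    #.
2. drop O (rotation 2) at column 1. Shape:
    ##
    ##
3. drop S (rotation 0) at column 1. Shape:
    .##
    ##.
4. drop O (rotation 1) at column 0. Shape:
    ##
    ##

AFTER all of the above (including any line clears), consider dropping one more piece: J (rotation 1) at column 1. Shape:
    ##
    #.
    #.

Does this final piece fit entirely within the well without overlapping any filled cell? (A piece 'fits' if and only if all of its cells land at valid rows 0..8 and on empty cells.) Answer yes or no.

Answer: no

Derivation:
Drop 1: J rot1 at col 2 lands with bottom-row=0; cleared 0 line(s) (total 0); column heights now [0 0 3 3 0], max=3
Drop 2: O rot2 at col 1 lands with bottom-row=3; cleared 0 line(s) (total 0); column heights now [0 5 5 3 0], max=5
Drop 3: S rot0 at col 1 lands with bottom-row=5; cleared 0 line(s) (total 0); column heights now [0 6 7 7 0], max=7
Drop 4: O rot1 at col 0 lands with bottom-row=6; cleared 0 line(s) (total 0); column heights now [8 8 7 7 0], max=8
Test piece J rot1 at col 1 (width 2): heights before test = [8 8 7 7 0]; fits = False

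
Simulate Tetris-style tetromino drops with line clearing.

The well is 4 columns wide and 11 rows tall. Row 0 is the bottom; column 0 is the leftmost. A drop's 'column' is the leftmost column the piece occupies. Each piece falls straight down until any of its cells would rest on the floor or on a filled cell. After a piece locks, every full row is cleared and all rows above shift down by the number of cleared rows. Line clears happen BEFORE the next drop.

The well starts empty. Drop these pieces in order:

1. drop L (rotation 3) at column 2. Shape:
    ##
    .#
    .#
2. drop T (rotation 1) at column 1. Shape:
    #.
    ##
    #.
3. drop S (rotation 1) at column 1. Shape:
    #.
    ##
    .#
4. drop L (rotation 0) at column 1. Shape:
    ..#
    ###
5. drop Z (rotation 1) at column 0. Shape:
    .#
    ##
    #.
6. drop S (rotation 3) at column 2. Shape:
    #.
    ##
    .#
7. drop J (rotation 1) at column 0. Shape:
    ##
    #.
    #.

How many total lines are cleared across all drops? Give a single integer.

Answer: 1

Derivation:
Drop 1: L rot3 at col 2 lands with bottom-row=0; cleared 0 line(s) (total 0); column heights now [0 0 3 3], max=3
Drop 2: T rot1 at col 1 lands with bottom-row=2; cleared 0 line(s) (total 0); column heights now [0 5 4 3], max=5
Drop 3: S rot1 at col 1 lands with bottom-row=4; cleared 0 line(s) (total 0); column heights now [0 7 6 3], max=7
Drop 4: L rot0 at col 1 lands with bottom-row=7; cleared 0 line(s) (total 0); column heights now [0 8 8 9], max=9
Drop 5: Z rot1 at col 0 lands with bottom-row=7; cleared 1 line(s) (total 1); column heights now [8 9 6 8], max=9
Drop 6: S rot3 at col 2 lands with bottom-row=8; cleared 0 line(s) (total 1); column heights now [8 9 11 10], max=11
Drop 7: J rot1 at col 0 lands with bottom-row=8; cleared 0 line(s) (total 1); column heights now [11 11 11 10], max=11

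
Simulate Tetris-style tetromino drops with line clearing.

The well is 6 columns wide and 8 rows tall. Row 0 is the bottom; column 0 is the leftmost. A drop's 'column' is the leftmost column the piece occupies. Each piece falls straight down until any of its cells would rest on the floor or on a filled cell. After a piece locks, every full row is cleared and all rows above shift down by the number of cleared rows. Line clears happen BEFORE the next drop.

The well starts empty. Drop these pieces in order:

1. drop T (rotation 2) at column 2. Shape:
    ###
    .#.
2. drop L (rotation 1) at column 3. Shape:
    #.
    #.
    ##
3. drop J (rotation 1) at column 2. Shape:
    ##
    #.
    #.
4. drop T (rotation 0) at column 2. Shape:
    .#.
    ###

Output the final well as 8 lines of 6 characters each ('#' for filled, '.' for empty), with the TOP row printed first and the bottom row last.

Drop 1: T rot2 at col 2 lands with bottom-row=0; cleared 0 line(s) (total 0); column heights now [0 0 2 2 2 0], max=2
Drop 2: L rot1 at col 3 lands with bottom-row=2; cleared 0 line(s) (total 0); column heights now [0 0 2 5 3 0], max=5
Drop 3: J rot1 at col 2 lands with bottom-row=3; cleared 0 line(s) (total 0); column heights now [0 0 6 6 3 0], max=6
Drop 4: T rot0 at col 2 lands with bottom-row=6; cleared 0 line(s) (total 0); column heights now [0 0 7 8 7 0], max=8

Answer: ...#..
..###.
..##..
..##..
..##..
...##.
..###.
...#..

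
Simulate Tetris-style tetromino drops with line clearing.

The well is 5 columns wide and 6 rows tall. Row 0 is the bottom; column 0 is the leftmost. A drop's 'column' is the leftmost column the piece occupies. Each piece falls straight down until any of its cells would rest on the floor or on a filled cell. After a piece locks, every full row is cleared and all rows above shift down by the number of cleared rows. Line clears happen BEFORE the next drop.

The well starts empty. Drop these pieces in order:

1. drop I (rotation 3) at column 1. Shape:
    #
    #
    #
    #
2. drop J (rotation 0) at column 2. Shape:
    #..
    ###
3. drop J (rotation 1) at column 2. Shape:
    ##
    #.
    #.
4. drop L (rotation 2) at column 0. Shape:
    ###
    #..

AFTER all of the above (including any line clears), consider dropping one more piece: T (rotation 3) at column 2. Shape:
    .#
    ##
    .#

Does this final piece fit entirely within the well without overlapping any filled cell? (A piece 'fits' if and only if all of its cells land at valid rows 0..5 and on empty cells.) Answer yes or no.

Answer: no

Derivation:
Drop 1: I rot3 at col 1 lands with bottom-row=0; cleared 0 line(s) (total 0); column heights now [0 4 0 0 0], max=4
Drop 2: J rot0 at col 2 lands with bottom-row=0; cleared 0 line(s) (total 0); column heights now [0 4 2 1 1], max=4
Drop 3: J rot1 at col 2 lands with bottom-row=2; cleared 0 line(s) (total 0); column heights now [0 4 5 5 1], max=5
Drop 4: L rot2 at col 0 lands with bottom-row=4; cleared 0 line(s) (total 0); column heights now [6 6 6 5 1], max=6
Test piece T rot3 at col 2 (width 2): heights before test = [6 6 6 5 1]; fits = False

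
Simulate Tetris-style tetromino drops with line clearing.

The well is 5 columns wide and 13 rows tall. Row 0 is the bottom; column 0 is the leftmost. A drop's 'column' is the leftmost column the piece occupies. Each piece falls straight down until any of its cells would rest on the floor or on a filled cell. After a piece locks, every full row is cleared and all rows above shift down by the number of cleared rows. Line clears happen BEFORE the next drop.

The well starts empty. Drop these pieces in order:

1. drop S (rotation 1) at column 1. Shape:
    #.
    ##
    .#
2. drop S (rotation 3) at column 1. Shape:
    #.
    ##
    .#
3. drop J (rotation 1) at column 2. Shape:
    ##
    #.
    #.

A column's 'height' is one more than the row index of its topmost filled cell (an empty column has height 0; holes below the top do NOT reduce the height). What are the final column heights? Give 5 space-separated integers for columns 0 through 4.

Answer: 0 5 7 7 0

Derivation:
Drop 1: S rot1 at col 1 lands with bottom-row=0; cleared 0 line(s) (total 0); column heights now [0 3 2 0 0], max=3
Drop 2: S rot3 at col 1 lands with bottom-row=2; cleared 0 line(s) (total 0); column heights now [0 5 4 0 0], max=5
Drop 3: J rot1 at col 2 lands with bottom-row=4; cleared 0 line(s) (total 0); column heights now [0 5 7 7 0], max=7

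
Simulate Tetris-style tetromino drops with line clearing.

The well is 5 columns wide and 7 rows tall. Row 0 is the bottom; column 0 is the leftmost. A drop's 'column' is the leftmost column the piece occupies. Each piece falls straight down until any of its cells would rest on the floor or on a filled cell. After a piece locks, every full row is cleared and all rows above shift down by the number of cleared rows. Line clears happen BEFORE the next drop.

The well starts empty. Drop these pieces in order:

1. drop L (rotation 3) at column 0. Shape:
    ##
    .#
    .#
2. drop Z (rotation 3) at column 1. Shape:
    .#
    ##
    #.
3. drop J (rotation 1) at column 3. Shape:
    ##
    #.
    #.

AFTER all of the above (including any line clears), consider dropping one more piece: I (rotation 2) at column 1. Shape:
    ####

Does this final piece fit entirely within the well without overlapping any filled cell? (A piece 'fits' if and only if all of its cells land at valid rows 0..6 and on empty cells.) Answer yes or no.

Drop 1: L rot3 at col 0 lands with bottom-row=0; cleared 0 line(s) (total 0); column heights now [3 3 0 0 0], max=3
Drop 2: Z rot3 at col 1 lands with bottom-row=3; cleared 0 line(s) (total 0); column heights now [3 5 6 0 0], max=6
Drop 3: J rot1 at col 3 lands with bottom-row=0; cleared 0 line(s) (total 0); column heights now [3 5 6 3 3], max=6
Test piece I rot2 at col 1 (width 4): heights before test = [3 5 6 3 3]; fits = True

Answer: yes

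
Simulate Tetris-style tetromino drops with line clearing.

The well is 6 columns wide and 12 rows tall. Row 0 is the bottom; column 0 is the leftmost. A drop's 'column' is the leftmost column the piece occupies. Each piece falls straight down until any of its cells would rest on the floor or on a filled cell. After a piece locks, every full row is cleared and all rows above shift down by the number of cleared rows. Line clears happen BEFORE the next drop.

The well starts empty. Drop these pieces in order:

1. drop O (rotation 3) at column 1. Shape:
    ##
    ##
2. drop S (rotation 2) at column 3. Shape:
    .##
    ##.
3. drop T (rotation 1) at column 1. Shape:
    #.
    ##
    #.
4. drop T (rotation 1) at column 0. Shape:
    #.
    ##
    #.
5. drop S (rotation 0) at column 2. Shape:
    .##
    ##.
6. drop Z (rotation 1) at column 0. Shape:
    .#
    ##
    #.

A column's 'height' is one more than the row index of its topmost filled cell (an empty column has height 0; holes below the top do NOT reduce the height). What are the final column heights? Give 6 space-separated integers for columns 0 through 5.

Answer: 9 10 5 6 6 2

Derivation:
Drop 1: O rot3 at col 1 lands with bottom-row=0; cleared 0 line(s) (total 0); column heights now [0 2 2 0 0 0], max=2
Drop 2: S rot2 at col 3 lands with bottom-row=0; cleared 0 line(s) (total 0); column heights now [0 2 2 1 2 2], max=2
Drop 3: T rot1 at col 1 lands with bottom-row=2; cleared 0 line(s) (total 0); column heights now [0 5 4 1 2 2], max=5
Drop 4: T rot1 at col 0 lands with bottom-row=4; cleared 0 line(s) (total 0); column heights now [7 6 4 1 2 2], max=7
Drop 5: S rot0 at col 2 lands with bottom-row=4; cleared 0 line(s) (total 0); column heights now [7 6 5 6 6 2], max=7
Drop 6: Z rot1 at col 0 lands with bottom-row=7; cleared 0 line(s) (total 0); column heights now [9 10 5 6 6 2], max=10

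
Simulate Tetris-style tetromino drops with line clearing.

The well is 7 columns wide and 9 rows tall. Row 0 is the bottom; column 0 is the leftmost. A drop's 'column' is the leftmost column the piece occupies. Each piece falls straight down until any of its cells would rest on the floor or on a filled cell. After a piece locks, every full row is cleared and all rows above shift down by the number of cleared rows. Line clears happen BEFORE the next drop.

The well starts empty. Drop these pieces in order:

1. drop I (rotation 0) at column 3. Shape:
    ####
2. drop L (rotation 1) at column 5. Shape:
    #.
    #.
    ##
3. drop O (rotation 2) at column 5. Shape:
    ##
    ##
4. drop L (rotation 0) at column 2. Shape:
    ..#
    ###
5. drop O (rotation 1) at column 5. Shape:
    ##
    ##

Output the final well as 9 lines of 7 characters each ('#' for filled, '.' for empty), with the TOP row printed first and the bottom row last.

Answer: .......
.....##
.....##
.....##
.....##
.....#.
....##.
..#####
...####

Derivation:
Drop 1: I rot0 at col 3 lands with bottom-row=0; cleared 0 line(s) (total 0); column heights now [0 0 0 1 1 1 1], max=1
Drop 2: L rot1 at col 5 lands with bottom-row=1; cleared 0 line(s) (total 0); column heights now [0 0 0 1 1 4 2], max=4
Drop 3: O rot2 at col 5 lands with bottom-row=4; cleared 0 line(s) (total 0); column heights now [0 0 0 1 1 6 6], max=6
Drop 4: L rot0 at col 2 lands with bottom-row=1; cleared 0 line(s) (total 0); column heights now [0 0 2 2 3 6 6], max=6
Drop 5: O rot1 at col 5 lands with bottom-row=6; cleared 0 line(s) (total 0); column heights now [0 0 2 2 3 8 8], max=8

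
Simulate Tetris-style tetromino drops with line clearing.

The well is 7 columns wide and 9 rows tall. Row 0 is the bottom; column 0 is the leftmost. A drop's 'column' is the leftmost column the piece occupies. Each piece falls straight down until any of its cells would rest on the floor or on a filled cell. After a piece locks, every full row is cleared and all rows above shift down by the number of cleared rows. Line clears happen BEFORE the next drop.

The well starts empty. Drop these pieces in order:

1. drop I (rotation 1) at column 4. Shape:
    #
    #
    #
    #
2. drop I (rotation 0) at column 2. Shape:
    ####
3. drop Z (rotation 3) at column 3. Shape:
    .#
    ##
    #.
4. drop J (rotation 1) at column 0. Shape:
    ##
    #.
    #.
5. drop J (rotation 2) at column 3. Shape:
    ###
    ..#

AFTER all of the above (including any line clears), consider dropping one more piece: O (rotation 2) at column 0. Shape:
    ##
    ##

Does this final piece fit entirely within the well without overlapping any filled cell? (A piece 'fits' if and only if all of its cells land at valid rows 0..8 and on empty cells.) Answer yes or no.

Answer: yes

Derivation:
Drop 1: I rot1 at col 4 lands with bottom-row=0; cleared 0 line(s) (total 0); column heights now [0 0 0 0 4 0 0], max=4
Drop 2: I rot0 at col 2 lands with bottom-row=4; cleared 0 line(s) (total 0); column heights now [0 0 5 5 5 5 0], max=5
Drop 3: Z rot3 at col 3 lands with bottom-row=5; cleared 0 line(s) (total 0); column heights now [0 0 5 7 8 5 0], max=8
Drop 4: J rot1 at col 0 lands with bottom-row=0; cleared 0 line(s) (total 0); column heights now [3 3 5 7 8 5 0], max=8
Drop 5: J rot2 at col 3 lands with bottom-row=7; cleared 0 line(s) (total 0); column heights now [3 3 5 9 9 9 0], max=9
Test piece O rot2 at col 0 (width 2): heights before test = [3 3 5 9 9 9 0]; fits = True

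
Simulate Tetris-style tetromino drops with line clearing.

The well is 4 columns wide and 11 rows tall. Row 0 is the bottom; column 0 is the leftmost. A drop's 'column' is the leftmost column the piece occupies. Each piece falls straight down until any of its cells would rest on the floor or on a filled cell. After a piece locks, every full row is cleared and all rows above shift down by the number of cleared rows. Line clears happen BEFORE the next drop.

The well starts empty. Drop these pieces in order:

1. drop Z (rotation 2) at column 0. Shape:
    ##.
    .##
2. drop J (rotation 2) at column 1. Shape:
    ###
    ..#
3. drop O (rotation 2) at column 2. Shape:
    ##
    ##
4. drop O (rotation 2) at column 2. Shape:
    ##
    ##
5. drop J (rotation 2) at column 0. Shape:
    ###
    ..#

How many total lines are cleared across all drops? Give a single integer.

Drop 1: Z rot2 at col 0 lands with bottom-row=0; cleared 0 line(s) (total 0); column heights now [2 2 1 0], max=2
Drop 2: J rot2 at col 1 lands with bottom-row=1; cleared 0 line(s) (total 0); column heights now [2 3 3 3], max=3
Drop 3: O rot2 at col 2 lands with bottom-row=3; cleared 0 line(s) (total 0); column heights now [2 3 5 5], max=5
Drop 4: O rot2 at col 2 lands with bottom-row=5; cleared 0 line(s) (total 0); column heights now [2 3 7 7], max=7
Drop 5: J rot2 at col 0 lands with bottom-row=7; cleared 0 line(s) (total 0); column heights now [9 9 9 7], max=9

Answer: 0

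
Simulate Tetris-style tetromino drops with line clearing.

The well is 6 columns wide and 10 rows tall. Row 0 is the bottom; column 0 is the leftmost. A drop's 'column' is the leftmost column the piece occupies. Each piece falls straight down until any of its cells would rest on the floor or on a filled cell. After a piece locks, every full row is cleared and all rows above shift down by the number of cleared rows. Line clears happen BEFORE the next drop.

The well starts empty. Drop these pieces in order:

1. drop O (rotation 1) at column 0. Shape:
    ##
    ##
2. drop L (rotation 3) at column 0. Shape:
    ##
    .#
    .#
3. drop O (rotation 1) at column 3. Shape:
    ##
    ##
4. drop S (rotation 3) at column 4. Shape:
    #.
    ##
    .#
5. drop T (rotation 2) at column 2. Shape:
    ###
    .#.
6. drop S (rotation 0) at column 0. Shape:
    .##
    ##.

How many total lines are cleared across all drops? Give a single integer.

Answer: 0

Derivation:
Drop 1: O rot1 at col 0 lands with bottom-row=0; cleared 0 line(s) (total 0); column heights now [2 2 0 0 0 0], max=2
Drop 2: L rot3 at col 0 lands with bottom-row=2; cleared 0 line(s) (total 0); column heights now [5 5 0 0 0 0], max=5
Drop 3: O rot1 at col 3 lands with bottom-row=0; cleared 0 line(s) (total 0); column heights now [5 5 0 2 2 0], max=5
Drop 4: S rot3 at col 4 lands with bottom-row=1; cleared 0 line(s) (total 0); column heights now [5 5 0 2 4 3], max=5
Drop 5: T rot2 at col 2 lands with bottom-row=3; cleared 0 line(s) (total 0); column heights now [5 5 5 5 5 3], max=5
Drop 6: S rot0 at col 0 lands with bottom-row=5; cleared 0 line(s) (total 0); column heights now [6 7 7 5 5 3], max=7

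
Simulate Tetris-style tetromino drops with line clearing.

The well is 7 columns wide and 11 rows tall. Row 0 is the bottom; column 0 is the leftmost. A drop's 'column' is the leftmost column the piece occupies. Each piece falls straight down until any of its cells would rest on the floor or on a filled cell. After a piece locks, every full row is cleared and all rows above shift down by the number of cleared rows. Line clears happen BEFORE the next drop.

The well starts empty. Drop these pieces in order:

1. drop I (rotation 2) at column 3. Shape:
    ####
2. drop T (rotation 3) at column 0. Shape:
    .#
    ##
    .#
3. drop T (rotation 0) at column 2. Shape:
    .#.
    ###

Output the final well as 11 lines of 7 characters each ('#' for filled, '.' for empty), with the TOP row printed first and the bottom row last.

Answer: .......
.......
.......
.......
.......
.......
.......
.......
.#.#...
#####..
.#.####

Derivation:
Drop 1: I rot2 at col 3 lands with bottom-row=0; cleared 0 line(s) (total 0); column heights now [0 0 0 1 1 1 1], max=1
Drop 2: T rot3 at col 0 lands with bottom-row=0; cleared 0 line(s) (total 0); column heights now [2 3 0 1 1 1 1], max=3
Drop 3: T rot0 at col 2 lands with bottom-row=1; cleared 0 line(s) (total 0); column heights now [2 3 2 3 2 1 1], max=3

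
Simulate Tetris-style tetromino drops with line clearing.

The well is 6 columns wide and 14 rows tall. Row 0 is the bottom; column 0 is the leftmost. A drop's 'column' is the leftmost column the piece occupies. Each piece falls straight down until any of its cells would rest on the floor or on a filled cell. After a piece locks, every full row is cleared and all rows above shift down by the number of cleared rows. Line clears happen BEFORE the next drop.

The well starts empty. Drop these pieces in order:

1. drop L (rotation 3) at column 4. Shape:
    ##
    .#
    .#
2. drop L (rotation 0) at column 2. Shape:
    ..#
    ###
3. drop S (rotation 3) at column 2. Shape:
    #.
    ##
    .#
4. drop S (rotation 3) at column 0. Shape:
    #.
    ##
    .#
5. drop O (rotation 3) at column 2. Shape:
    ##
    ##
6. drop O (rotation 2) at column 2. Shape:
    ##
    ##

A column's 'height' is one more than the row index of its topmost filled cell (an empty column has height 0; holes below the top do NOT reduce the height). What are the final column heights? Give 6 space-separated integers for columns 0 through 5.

Answer: 3 2 11 11 5 3

Derivation:
Drop 1: L rot3 at col 4 lands with bottom-row=0; cleared 0 line(s) (total 0); column heights now [0 0 0 0 3 3], max=3
Drop 2: L rot0 at col 2 lands with bottom-row=3; cleared 0 line(s) (total 0); column heights now [0 0 4 4 5 3], max=5
Drop 3: S rot3 at col 2 lands with bottom-row=4; cleared 0 line(s) (total 0); column heights now [0 0 7 6 5 3], max=7
Drop 4: S rot3 at col 0 lands with bottom-row=0; cleared 0 line(s) (total 0); column heights now [3 2 7 6 5 3], max=7
Drop 5: O rot3 at col 2 lands with bottom-row=7; cleared 0 line(s) (total 0); column heights now [3 2 9 9 5 3], max=9
Drop 6: O rot2 at col 2 lands with bottom-row=9; cleared 0 line(s) (total 0); column heights now [3 2 11 11 5 3], max=11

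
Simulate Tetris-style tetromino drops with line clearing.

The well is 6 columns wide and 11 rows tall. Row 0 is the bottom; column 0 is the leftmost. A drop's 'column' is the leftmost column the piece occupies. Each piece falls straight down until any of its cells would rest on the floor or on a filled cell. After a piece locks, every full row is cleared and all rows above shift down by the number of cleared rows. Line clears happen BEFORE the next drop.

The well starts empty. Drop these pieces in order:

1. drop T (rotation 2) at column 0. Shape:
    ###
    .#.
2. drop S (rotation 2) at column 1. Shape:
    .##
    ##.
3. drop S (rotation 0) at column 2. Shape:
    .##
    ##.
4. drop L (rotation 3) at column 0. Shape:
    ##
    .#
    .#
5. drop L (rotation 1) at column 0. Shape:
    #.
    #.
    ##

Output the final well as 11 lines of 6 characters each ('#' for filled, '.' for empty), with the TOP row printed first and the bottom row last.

Answer: ......
......
#.....
#.....
##....
##.##.
.###..
.###..
.##...
###...
.#....

Derivation:
Drop 1: T rot2 at col 0 lands with bottom-row=0; cleared 0 line(s) (total 0); column heights now [2 2 2 0 0 0], max=2
Drop 2: S rot2 at col 1 lands with bottom-row=2; cleared 0 line(s) (total 0); column heights now [2 3 4 4 0 0], max=4
Drop 3: S rot0 at col 2 lands with bottom-row=4; cleared 0 line(s) (total 0); column heights now [2 3 5 6 6 0], max=6
Drop 4: L rot3 at col 0 lands with bottom-row=3; cleared 0 line(s) (total 0); column heights now [6 6 5 6 6 0], max=6
Drop 5: L rot1 at col 0 lands with bottom-row=6; cleared 0 line(s) (total 0); column heights now [9 7 5 6 6 0], max=9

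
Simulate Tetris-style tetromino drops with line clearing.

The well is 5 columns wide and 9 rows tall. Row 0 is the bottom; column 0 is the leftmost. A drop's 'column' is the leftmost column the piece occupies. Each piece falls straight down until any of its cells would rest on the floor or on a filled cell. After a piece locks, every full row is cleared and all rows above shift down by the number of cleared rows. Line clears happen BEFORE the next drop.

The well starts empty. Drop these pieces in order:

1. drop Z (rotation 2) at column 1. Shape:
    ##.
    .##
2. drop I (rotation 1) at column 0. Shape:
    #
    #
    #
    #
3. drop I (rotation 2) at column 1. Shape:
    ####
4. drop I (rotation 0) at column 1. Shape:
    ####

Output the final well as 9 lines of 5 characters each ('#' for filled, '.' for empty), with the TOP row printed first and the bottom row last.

Answer: .....
.....
.....
.....
.....
.....
.....
###..
#.##.

Derivation:
Drop 1: Z rot2 at col 1 lands with bottom-row=0; cleared 0 line(s) (total 0); column heights now [0 2 2 1 0], max=2
Drop 2: I rot1 at col 0 lands with bottom-row=0; cleared 0 line(s) (total 0); column heights now [4 2 2 1 0], max=4
Drop 3: I rot2 at col 1 lands with bottom-row=2; cleared 1 line(s) (total 1); column heights now [3 2 2 1 0], max=3
Drop 4: I rot0 at col 1 lands with bottom-row=2; cleared 1 line(s) (total 2); column heights now [2 2 2 1 0], max=2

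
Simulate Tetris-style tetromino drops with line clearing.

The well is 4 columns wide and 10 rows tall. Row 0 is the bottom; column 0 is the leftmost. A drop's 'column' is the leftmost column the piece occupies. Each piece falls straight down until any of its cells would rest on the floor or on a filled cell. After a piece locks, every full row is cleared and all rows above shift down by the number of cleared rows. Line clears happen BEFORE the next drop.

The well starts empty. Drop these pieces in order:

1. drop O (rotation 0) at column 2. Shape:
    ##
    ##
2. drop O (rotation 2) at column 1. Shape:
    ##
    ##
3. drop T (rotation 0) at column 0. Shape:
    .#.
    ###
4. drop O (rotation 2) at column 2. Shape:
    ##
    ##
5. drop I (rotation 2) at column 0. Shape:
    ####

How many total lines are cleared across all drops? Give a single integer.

Drop 1: O rot0 at col 2 lands with bottom-row=0; cleared 0 line(s) (total 0); column heights now [0 0 2 2], max=2
Drop 2: O rot2 at col 1 lands with bottom-row=2; cleared 0 line(s) (total 0); column heights now [0 4 4 2], max=4
Drop 3: T rot0 at col 0 lands with bottom-row=4; cleared 0 line(s) (total 0); column heights now [5 6 5 2], max=6
Drop 4: O rot2 at col 2 lands with bottom-row=5; cleared 0 line(s) (total 0); column heights now [5 6 7 7], max=7
Drop 5: I rot2 at col 0 lands with bottom-row=7; cleared 1 line(s) (total 1); column heights now [5 6 7 7], max=7

Answer: 1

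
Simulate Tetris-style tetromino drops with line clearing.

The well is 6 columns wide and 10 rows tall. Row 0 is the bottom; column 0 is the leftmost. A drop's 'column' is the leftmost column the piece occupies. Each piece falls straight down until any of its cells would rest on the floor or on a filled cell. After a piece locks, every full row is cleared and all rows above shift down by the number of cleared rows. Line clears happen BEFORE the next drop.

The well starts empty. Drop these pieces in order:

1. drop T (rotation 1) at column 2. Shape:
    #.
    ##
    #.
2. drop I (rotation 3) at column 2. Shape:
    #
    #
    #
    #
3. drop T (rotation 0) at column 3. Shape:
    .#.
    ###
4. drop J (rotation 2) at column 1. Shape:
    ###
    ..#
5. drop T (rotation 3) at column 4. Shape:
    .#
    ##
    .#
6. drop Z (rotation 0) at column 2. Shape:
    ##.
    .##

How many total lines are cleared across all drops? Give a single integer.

Drop 1: T rot1 at col 2 lands with bottom-row=0; cleared 0 line(s) (total 0); column heights now [0 0 3 2 0 0], max=3
Drop 2: I rot3 at col 2 lands with bottom-row=3; cleared 0 line(s) (total 0); column heights now [0 0 7 2 0 0], max=7
Drop 3: T rot0 at col 3 lands with bottom-row=2; cleared 0 line(s) (total 0); column heights now [0 0 7 3 4 3], max=7
Drop 4: J rot2 at col 1 lands with bottom-row=6; cleared 0 line(s) (total 0); column heights now [0 8 8 8 4 3], max=8
Drop 5: T rot3 at col 4 lands with bottom-row=3; cleared 0 line(s) (total 0); column heights now [0 8 8 8 5 6], max=8
Drop 6: Z rot0 at col 2 lands with bottom-row=8; cleared 0 line(s) (total 0); column heights now [0 8 10 10 9 6], max=10

Answer: 0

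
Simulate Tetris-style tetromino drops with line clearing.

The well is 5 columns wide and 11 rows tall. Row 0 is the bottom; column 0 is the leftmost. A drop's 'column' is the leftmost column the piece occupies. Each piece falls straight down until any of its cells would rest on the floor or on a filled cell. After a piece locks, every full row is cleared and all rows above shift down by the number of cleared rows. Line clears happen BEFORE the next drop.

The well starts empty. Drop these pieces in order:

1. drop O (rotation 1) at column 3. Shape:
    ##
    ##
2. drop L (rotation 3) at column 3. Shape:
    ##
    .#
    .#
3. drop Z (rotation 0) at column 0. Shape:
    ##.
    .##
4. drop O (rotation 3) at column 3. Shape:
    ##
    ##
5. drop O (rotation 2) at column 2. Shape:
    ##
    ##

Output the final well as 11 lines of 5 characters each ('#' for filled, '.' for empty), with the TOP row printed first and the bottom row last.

Drop 1: O rot1 at col 3 lands with bottom-row=0; cleared 0 line(s) (total 0); column heights now [0 0 0 2 2], max=2
Drop 2: L rot3 at col 3 lands with bottom-row=2; cleared 0 line(s) (total 0); column heights now [0 0 0 5 5], max=5
Drop 3: Z rot0 at col 0 lands with bottom-row=0; cleared 0 line(s) (total 0); column heights now [2 2 1 5 5], max=5
Drop 4: O rot3 at col 3 lands with bottom-row=5; cleared 0 line(s) (total 0); column heights now [2 2 1 7 7], max=7
Drop 5: O rot2 at col 2 lands with bottom-row=7; cleared 0 line(s) (total 0); column heights now [2 2 9 9 7], max=9

Answer: .....
.....
..##.
..##.
...##
...##
...##
....#
....#
##.##
.####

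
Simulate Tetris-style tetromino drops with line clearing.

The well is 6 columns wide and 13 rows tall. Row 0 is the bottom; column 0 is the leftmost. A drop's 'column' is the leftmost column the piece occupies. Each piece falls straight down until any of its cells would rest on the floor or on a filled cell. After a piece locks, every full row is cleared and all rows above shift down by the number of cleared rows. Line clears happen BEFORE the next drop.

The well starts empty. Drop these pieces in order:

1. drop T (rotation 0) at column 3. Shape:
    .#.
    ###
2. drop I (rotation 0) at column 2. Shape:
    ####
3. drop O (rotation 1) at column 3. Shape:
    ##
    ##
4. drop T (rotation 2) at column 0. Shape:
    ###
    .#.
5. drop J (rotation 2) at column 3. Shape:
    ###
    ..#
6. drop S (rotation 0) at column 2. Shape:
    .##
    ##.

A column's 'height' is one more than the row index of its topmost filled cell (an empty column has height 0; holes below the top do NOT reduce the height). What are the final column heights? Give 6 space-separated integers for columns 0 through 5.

Drop 1: T rot0 at col 3 lands with bottom-row=0; cleared 0 line(s) (total 0); column heights now [0 0 0 1 2 1], max=2
Drop 2: I rot0 at col 2 lands with bottom-row=2; cleared 0 line(s) (total 0); column heights now [0 0 3 3 3 3], max=3
Drop 3: O rot1 at col 3 lands with bottom-row=3; cleared 0 line(s) (total 0); column heights now [0 0 3 5 5 3], max=5
Drop 4: T rot2 at col 0 lands with bottom-row=2; cleared 0 line(s) (total 0); column heights now [4 4 4 5 5 3], max=5
Drop 5: J rot2 at col 3 lands with bottom-row=4; cleared 0 line(s) (total 0); column heights now [4 4 4 6 6 6], max=6
Drop 6: S rot0 at col 2 lands with bottom-row=6; cleared 0 line(s) (total 0); column heights now [4 4 7 8 8 6], max=8

Answer: 4 4 7 8 8 6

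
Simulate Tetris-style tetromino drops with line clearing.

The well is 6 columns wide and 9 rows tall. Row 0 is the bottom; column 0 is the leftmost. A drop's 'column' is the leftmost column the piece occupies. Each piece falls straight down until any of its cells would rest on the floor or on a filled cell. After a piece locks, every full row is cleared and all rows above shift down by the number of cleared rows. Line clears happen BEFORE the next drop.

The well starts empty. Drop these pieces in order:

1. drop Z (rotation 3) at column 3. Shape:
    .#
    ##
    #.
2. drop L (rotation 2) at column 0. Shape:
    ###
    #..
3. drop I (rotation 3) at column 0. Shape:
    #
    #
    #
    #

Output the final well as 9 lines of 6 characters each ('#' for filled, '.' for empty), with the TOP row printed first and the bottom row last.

Answer: ......
......
......
#.....
#.....
#.....
#...#.
#####.
#..#..

Derivation:
Drop 1: Z rot3 at col 3 lands with bottom-row=0; cleared 0 line(s) (total 0); column heights now [0 0 0 2 3 0], max=3
Drop 2: L rot2 at col 0 lands with bottom-row=0; cleared 0 line(s) (total 0); column heights now [2 2 2 2 3 0], max=3
Drop 3: I rot3 at col 0 lands with bottom-row=2; cleared 0 line(s) (total 0); column heights now [6 2 2 2 3 0], max=6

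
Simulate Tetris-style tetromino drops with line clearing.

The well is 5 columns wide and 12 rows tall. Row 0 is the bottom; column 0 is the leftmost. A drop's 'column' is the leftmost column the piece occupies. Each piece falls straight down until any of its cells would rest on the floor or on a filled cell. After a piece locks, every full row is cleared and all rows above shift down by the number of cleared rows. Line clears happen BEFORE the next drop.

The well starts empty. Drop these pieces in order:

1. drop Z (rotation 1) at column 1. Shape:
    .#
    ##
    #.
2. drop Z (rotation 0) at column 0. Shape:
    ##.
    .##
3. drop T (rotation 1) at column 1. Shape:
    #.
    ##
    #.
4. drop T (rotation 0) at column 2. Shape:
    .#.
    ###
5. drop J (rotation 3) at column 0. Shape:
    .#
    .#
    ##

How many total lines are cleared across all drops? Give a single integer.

Drop 1: Z rot1 at col 1 lands with bottom-row=0; cleared 0 line(s) (total 0); column heights now [0 2 3 0 0], max=3
Drop 2: Z rot0 at col 0 lands with bottom-row=3; cleared 0 line(s) (total 0); column heights now [5 5 4 0 0], max=5
Drop 3: T rot1 at col 1 lands with bottom-row=5; cleared 0 line(s) (total 0); column heights now [5 8 7 0 0], max=8
Drop 4: T rot0 at col 2 lands with bottom-row=7; cleared 0 line(s) (total 0); column heights now [5 8 8 9 8], max=9
Drop 5: J rot3 at col 0 lands with bottom-row=8; cleared 0 line(s) (total 0); column heights now [9 11 8 9 8], max=11

Answer: 0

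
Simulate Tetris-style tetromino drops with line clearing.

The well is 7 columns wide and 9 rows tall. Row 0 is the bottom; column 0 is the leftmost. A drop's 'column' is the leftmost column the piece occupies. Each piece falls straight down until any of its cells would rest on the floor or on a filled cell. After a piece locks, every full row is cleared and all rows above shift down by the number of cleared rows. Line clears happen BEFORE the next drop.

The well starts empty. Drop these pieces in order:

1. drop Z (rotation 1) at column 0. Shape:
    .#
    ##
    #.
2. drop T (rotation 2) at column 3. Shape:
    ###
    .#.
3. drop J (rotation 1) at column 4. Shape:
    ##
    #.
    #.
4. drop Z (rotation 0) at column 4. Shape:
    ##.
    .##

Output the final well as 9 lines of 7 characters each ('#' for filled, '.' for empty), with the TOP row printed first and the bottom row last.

Drop 1: Z rot1 at col 0 lands with bottom-row=0; cleared 0 line(s) (total 0); column heights now [2 3 0 0 0 0 0], max=3
Drop 2: T rot2 at col 3 lands with bottom-row=0; cleared 0 line(s) (total 0); column heights now [2 3 0 2 2 2 0], max=3
Drop 3: J rot1 at col 4 lands with bottom-row=2; cleared 0 line(s) (total 0); column heights now [2 3 0 2 5 5 0], max=5
Drop 4: Z rot0 at col 4 lands with bottom-row=5; cleared 0 line(s) (total 0); column heights now [2 3 0 2 7 7 6], max=7

Answer: .......
.......
....##.
.....##
....##.
....#..
.#..#..
##.###.
#...#..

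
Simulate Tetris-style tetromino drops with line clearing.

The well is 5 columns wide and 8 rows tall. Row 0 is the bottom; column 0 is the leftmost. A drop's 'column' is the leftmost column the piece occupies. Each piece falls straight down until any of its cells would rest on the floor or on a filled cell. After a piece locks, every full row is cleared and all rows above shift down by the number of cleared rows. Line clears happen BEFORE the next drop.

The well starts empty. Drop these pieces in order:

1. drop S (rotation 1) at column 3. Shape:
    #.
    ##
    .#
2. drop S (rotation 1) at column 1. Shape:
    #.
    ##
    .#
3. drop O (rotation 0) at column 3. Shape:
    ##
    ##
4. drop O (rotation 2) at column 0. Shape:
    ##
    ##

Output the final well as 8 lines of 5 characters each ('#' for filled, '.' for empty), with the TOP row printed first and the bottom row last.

Answer: .....
.....
.....
##.##
##.##
.#.#.
.####
..#.#

Derivation:
Drop 1: S rot1 at col 3 lands with bottom-row=0; cleared 0 line(s) (total 0); column heights now [0 0 0 3 2], max=3
Drop 2: S rot1 at col 1 lands with bottom-row=0; cleared 0 line(s) (total 0); column heights now [0 3 2 3 2], max=3
Drop 3: O rot0 at col 3 lands with bottom-row=3; cleared 0 line(s) (total 0); column heights now [0 3 2 5 5], max=5
Drop 4: O rot2 at col 0 lands with bottom-row=3; cleared 0 line(s) (total 0); column heights now [5 5 2 5 5], max=5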